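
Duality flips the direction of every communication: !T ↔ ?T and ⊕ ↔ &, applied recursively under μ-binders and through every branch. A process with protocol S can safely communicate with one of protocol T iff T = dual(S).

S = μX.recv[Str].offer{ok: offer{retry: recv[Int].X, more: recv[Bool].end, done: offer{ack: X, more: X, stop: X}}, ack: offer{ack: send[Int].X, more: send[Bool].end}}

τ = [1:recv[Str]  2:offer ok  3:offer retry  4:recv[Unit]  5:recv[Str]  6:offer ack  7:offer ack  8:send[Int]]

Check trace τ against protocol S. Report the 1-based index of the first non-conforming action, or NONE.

[1] recv[Str]  ✓  now at offer{ok: offer{retry: recv[Int].μX.…, more: recv[Bool].end, done: offer{ack: μX.…, more: μX.…, stop: μX.…}}, ack: offer{ack: send[Int].μX.…, more: send[Bool].end}}
[2] offer ok  ✓  now at offer{retry: recv[Int].μX.…, more: recv[Bool].end, done: offer{ack: μX.…, more: μX.…, stop: μX.…}}
[3] offer retry  ✓  now at recv[Int].μX.…
[4] got recv[Unit], protocol expects recv[Int]  ✗

4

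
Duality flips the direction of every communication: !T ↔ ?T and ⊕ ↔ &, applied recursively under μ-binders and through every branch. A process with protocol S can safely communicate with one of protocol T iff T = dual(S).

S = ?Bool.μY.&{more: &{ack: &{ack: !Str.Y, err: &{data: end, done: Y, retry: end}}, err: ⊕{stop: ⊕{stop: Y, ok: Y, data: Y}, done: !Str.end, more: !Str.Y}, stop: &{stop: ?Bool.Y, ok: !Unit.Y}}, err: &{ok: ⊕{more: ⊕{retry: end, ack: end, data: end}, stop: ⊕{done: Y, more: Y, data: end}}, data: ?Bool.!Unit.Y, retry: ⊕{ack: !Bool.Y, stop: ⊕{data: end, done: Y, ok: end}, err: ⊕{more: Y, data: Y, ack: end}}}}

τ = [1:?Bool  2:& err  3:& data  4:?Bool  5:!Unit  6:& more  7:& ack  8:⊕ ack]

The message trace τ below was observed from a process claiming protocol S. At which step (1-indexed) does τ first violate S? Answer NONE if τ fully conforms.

[1] ?Bool  ✓  residual = μY.…
[2] & err  ✓  residual = &{ok: ⊕{more: ⊕{retry: end, ack: end, data: end}, stop: ⊕{done: μY.…, more: μY.…, data: end}}, data: ?Bool.!Unit.μY.…, retry: ⊕{ack: !Bool.μY.…, stop: ⊕{data: end, done: μY.…, ok: end}, err: ⊕{more: μY.…, data: μY.…, ack: end}}}
[3] & data  ✓  residual = ?Bool.!Unit.μY.…
[4] ?Bool  ✓  residual = !Unit.μY.…
[5] !Unit  ✓  residual = μY.…
[6] & more  ✓  residual = &{ack: &{ack: !Str.μY.…, err: &{data: end, done: μY.…, retry: end}}, err: ⊕{stop: ⊕{stop: μY.…, ok: μY.…, data: μY.…}, done: !Str.end, more: !Str.μY.…}, stop: &{stop: ?Bool.μY.…, ok: !Unit.μY.…}}
[7] & ack  ✓  residual = &{ack: !Str.μY.…, err: &{data: end, done: μY.…, retry: end}}
[8] got ⊕ ack, protocol expects & ack or & err  ✗

8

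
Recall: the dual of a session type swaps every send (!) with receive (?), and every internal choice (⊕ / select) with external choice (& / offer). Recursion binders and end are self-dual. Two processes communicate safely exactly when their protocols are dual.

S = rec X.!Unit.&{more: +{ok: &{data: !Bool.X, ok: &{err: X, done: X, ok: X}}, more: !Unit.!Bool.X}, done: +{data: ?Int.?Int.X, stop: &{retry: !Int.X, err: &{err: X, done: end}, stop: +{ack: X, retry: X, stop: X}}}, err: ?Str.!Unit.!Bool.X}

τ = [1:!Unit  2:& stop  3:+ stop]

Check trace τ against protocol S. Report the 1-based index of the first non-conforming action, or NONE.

@1 !Unit  ok  now at &{more: +{ok: &{data: !Bool.rec X.…, ok: &{err: rec X.…, done: rec X.…, ok: rec X.…}}, more: !Unit.!Bool.rec X.…}, done: +{data: ?Int.?Int.rec X.…, stop: &{retry: !Int.rec X.…, err: &{err: rec X.…, done: end}, stop: +{ack: rec X.…, retry: rec X.…, stop: rec X.…}}}, err: ?Str.!Unit.!Bool.rec X.…}
@2 got & stop, protocol expects & more or & done or & err  ✗

2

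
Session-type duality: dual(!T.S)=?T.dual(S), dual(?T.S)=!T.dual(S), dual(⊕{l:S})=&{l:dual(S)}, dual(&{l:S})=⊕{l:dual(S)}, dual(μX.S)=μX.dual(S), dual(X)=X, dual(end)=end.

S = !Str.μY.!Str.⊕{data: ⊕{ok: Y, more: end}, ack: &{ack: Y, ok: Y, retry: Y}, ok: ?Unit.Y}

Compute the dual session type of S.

!Str = ?Str
  μY = μY  (μ self-dual)
    !Str = ?Str
      ⊕{data,ack,ok} = &{data,ack,ok}  (select→offer)
        [data]
          ⊕{ok,more} = &{ok,more}  (select→offer)
            [ok]
              dual(Y) = Y
            [more]
              dual(end) = end
        [ack]
          &{ack,ok,retry} = ⊕{ack,ok,retry}  (&→⊕)
            [ack]
              dual(Y) = Y
            [ok]
              dual(Y) = Y
            [retry]
              dual(Y) = Y
        [ok]
          ?Unit = !Unit
            dual(Y) = Y

?Str.μY.?Str.&{data: &{ok: Y, more: end}, ack: ⊕{ack: Y, ok: Y, retry: Y}, ok: !Unit.Y}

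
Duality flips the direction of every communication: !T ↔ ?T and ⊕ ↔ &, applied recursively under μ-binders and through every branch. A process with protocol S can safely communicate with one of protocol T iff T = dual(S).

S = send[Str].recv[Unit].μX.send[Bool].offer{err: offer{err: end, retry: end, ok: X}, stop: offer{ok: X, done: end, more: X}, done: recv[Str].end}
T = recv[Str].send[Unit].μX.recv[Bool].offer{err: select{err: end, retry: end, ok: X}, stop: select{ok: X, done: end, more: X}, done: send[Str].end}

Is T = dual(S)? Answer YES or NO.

send[Str] ‖ recv[Str]  ✓
  recv[Unit] ‖ send[Unit]  ✓
    μX ‖ μX  ✓ (μ self-dual)
      send[Bool] ‖ recv[Bool]  ✓
        offer{err,stop,done} ‖ offer{err,stop,done}  ✗ choice polarity not flipped — not dual

NO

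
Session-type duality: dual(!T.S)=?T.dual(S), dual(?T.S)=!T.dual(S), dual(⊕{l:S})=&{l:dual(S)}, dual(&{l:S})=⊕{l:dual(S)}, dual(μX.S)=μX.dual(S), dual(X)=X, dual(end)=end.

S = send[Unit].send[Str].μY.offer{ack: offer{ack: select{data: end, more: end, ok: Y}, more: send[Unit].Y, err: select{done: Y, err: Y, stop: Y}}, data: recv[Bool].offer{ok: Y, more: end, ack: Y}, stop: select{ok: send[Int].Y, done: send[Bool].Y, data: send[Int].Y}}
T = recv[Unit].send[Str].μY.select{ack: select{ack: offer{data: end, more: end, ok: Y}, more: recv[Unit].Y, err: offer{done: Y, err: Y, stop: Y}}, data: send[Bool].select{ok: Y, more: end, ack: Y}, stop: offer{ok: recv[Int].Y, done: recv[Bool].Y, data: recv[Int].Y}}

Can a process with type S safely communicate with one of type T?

NO

send[Unit] vs recv[Unit]  ok
  send[Str] vs send[Str]  ✗ same direction on both sides — not dual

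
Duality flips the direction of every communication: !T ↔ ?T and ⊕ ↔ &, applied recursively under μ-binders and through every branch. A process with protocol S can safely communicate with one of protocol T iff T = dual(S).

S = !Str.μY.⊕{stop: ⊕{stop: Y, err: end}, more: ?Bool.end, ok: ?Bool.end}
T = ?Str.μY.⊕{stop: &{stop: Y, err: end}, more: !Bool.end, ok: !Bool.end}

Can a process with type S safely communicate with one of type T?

NO

!Str | ?Str  ok
  μY | μY  ok (rec unchanged)
    ⊕{stop,more,ok} | ⊕{stop,more,ok}  ✗ choice polarity not flipped — not dual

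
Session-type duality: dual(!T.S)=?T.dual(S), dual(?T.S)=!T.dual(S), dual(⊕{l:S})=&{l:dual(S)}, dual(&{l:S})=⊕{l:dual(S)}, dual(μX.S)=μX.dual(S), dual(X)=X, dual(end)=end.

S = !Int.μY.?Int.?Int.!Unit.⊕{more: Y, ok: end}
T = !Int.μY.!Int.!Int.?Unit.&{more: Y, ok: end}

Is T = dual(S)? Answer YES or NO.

NO

!Int vs !Int  ✗ same direction on both sides — not dual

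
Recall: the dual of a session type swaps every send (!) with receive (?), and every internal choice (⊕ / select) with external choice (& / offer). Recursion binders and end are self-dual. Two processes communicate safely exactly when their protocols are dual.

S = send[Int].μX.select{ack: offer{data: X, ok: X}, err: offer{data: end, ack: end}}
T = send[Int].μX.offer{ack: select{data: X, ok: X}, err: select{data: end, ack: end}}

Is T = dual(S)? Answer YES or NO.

NO

send[Int] ‖ send[Int]  ✗ same direction on both sides — not dual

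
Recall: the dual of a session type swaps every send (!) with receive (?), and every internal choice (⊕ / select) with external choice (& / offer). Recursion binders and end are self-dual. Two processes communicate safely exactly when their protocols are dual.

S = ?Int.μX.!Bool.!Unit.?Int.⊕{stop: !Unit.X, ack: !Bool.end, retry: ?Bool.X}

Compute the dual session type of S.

!Int.μX.?Bool.?Unit.!Int.&{stop: ?Unit.X, ack: ?Bool.end, retry: !Bool.X}

?Int → !Int
  μX → μX  (binder kept)
    !Bool → ?Bool
      !Unit → ?Unit
        ?Int → !Int
          ⊕{stop,ack,retry} → &{stop,ack,retry}  (select→offer)
            case stop:
              !Unit → ?Unit
                dual(X) = X
            case ack:
              !Bool → ?Bool
                dual(end) = end
            case retry:
              ?Bool → !Bool
                dual(X) = X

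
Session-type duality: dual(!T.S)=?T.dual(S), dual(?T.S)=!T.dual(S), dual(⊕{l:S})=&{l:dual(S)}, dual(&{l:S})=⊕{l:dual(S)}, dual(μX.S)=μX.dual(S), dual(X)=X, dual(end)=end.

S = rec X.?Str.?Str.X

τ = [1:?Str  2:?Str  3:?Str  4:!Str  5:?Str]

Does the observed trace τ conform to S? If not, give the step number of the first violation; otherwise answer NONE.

4

@1 ?Str  ✓  now at ?Str.rec X.…
@2 ?Str  ✓  now at rec X.…
@3 ?Str  ✓  now at ?Str.rec X.…
@4 got !Str, protocol expects ?Str  ✗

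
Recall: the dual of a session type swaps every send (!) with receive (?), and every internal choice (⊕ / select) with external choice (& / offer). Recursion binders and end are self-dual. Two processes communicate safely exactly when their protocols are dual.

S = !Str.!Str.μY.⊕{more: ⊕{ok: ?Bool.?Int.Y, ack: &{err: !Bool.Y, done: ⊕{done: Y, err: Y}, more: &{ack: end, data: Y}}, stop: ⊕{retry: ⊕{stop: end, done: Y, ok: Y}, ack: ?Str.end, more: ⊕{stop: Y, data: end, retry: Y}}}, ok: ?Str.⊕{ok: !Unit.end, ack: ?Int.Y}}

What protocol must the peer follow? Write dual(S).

?Str.?Str.μY.&{more: &{ok: !Bool.!Int.Y, ack: ⊕{err: ?Bool.Y, done: &{done: Y, err: Y}, more: ⊕{ack: end, data: Y}}, stop: &{retry: &{stop: end, done: Y, ok: Y}, ack: !Str.end, more: &{stop: Y, data: end, retry: Y}}}, ok: !Str.&{ok: ?Unit.end, ack: !Int.Y}}

!Str ↦ ?Str
  !Str ↦ ?Str
    μY ↦ μY  (binder kept)
      ⊕{more,ok} ↦ &{more,ok}  (internal→external)
        [more]
          ⊕{ok,ack,stop} ↦ &{ok,ack,stop}  (internal→external)
            [ok]
              ?Bool ↦ !Bool
                ?Int ↦ !Int
                  Y self-dual
            [ack]
              &{err,done,more} ↦ ⊕{err,done,more}  (offer→select)
                [err]
                  !Bool ↦ ?Bool
                    Y self-dual
                [done]
                  ⊕{done,err} ↦ &{done,err}  (internal→external)
                    [done]
                      Y self-dual
                    [err]
                      Y self-dual
                [more]
                  &{ack,data} ↦ ⊕{ack,data}  (offer→select)
                    [ack]
                      end self-dual
                    [data]
                      Y self-dual
            [stop]
              ⊕{retry,ack,more} ↦ &{retry,ack,more}  (internal→external)
                [retry]
                  ⊕{stop,done,ok} ↦ &{stop,done,ok}  (internal→external)
                    [stop]
                      end self-dual
                    [done]
                      Y self-dual
                    [ok]
                      Y self-dual
                [ack]
                  ?Str ↦ !Str
                    end self-dual
                [more]
                  ⊕{stop,data,retry} ↦ &{stop,data,retry}  (internal→external)
                    [stop]
                      Y self-dual
                    [data]
                      end self-dual
                    [retry]
                      Y self-dual
        [ok]
          ?Str ↦ !Str
            ⊕{ok,ack} ↦ &{ok,ack}  (internal→external)
              [ok]
                !Unit ↦ ?Unit
                  end self-dual
              [ack]
                ?Int ↦ !Int
                  Y self-dual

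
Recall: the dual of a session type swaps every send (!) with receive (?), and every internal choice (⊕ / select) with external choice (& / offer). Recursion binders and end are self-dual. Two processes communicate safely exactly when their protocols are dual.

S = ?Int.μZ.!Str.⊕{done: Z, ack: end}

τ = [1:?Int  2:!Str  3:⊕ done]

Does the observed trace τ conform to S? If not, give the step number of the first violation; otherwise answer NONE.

@1 ?Int  ok  state: μZ.…
@2 !Str  ok  state: ⊕{done: μZ.…, ack: end}
@3 ⊕ done  ok  state: μZ.…
all 3 steps conform

NONE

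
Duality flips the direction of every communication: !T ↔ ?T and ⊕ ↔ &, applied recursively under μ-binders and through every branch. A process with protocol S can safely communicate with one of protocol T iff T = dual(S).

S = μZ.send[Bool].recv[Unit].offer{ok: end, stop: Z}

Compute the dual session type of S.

μZ ↦ μZ  (rec unchanged)
  send[Bool] ↦ recv[Bool]
    recv[Unit] ↦ send[Unit]
      offer{ok,stop} ↦ select{ok,stop}  (external→internal)
        case ok:
          dual(end) = end
        case stop:
          dual(Z) = Z

μZ.recv[Bool].send[Unit].select{ok: end, stop: Z}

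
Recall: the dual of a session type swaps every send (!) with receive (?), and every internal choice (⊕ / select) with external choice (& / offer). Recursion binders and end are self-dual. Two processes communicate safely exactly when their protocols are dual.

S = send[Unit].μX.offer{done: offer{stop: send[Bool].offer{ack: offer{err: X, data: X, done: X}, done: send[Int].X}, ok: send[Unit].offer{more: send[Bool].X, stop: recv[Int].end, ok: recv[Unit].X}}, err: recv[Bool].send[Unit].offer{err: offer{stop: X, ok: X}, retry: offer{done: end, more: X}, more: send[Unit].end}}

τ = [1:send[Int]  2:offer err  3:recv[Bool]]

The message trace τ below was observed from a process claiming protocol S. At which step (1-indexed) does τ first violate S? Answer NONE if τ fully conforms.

step 1: got send[Int], protocol expects send[Unit]  ✗

1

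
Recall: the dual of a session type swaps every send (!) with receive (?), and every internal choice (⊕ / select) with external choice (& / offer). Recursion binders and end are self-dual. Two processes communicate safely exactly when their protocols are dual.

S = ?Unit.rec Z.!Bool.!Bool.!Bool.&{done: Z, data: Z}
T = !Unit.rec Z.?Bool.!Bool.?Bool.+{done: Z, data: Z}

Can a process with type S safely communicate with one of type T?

NO

?Unit ‖ !Unit  ✓
  rec Z ‖ rec Z  ✓ (rec unchanged)
    !Bool ‖ ?Bool  ✓
      !Bool ‖ !Bool  ✗ same direction on both sides — not dual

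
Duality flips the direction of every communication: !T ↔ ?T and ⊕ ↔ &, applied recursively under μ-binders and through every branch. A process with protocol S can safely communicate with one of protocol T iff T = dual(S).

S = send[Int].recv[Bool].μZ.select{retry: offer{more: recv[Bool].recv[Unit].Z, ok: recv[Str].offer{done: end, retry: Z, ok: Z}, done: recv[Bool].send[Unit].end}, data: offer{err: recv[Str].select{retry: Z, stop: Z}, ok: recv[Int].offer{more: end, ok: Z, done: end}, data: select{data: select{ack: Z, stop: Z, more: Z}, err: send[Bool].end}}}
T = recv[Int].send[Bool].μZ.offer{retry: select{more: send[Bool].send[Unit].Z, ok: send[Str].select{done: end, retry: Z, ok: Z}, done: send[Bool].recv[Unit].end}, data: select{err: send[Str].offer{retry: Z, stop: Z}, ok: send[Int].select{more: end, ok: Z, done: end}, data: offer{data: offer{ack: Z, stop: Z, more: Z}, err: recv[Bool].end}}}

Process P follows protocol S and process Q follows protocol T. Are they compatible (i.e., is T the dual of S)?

YES

send[Int] | recv[Int]  ok
  recv[Bool] | send[Bool]  ok
    μZ | μZ  ok (μ self-dual)
      select{retry,data} | offer{retry,data}  ok same labels
        • retry:
          offer{more,ok,done} | select{more,ok,done}  ok same labels
            • more:
              recv[Bool] | send[Bool]  ok
                recv[Unit] | send[Unit]  ok
                  Z | Z  ok
            • ok:
              recv[Str] | send[Str]  ok
                offer{done,retry,ok} | select{done,retry,ok}  ok same labels
                  • done:
                    end | end  ok
                  • retry:
                    Z | Z  ok
                  • ok:
                    Z | Z  ok
            • done:
              recv[Bool] | send[Bool]  ok
                send[Unit] | recv[Unit]  ok
                  end | end  ok
        • data:
          offer{err,ok,data} | select{err,ok,data}  ok same labels
            • err:
              recv[Str] | send[Str]  ok
                select{retry,stop} | offer{retry,stop}  ok same labels
                  • retry:
                    Z | Z  ok
                  • stop:
                    Z | Z  ok
            • ok:
              recv[Int] | send[Int]  ok
                offer{more,ok,done} | select{more,ok,done}  ok same labels
                  • more:
                    end | end  ok
                  • ok:
                    Z | Z  ok
                  • done:
                    end | end  ok
            • data:
              select{data,err} | offer{data,err}  ok same labels
                • data:
                  select{ack,stop,more} | offer{ack,stop,more}  ok same labels
                    • ack:
                      Z | Z  ok
                    • stop:
                      Z | Z  ok
                    • more:
                      Z | Z  ok
                • err:
                  send[Bool] | recv[Bool]  ok
                    end | end  ok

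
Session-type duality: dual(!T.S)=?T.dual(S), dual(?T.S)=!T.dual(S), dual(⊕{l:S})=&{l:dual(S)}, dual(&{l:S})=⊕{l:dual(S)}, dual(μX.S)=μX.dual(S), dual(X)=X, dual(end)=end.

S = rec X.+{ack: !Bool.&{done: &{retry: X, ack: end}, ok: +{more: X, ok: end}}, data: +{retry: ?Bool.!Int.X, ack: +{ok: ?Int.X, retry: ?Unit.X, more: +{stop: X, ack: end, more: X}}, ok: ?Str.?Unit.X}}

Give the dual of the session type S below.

rec X.&{ack: ?Bool.+{done: +{retry: X, ack: end}, ok: &{more: X, ok: end}}, data: &{retry: !Bool.?Int.X, ack: &{ok: !Int.X, retry: !Unit.X, more: &{stop: X, ack: end, more: X}}, ok: !Str.!Unit.X}}

rec X → rec X  (rec unchanged)
  +{ack,data} → &{ack,data}  (select→offer)
    case ack:
      !Bool → ?Bool
        &{done,ok} → +{done,ok}  (&→⊕)
          case done:
            &{retry,ack} → +{retry,ack}  (&→⊕)
              case retry:
                X self-dual
              case ack:
                end self-dual
          case ok:
            +{more,ok} → &{more,ok}  (select→offer)
              case more:
                X self-dual
              case ok:
                end self-dual
    case data:
      +{retry,ack,ok} → &{retry,ack,ok}  (select→offer)
        case retry:
          ?Bool → !Bool
            !Int → ?Int
              X self-dual
        case ack:
          +{ok,retry,more} → &{ok,retry,more}  (select→offer)
            case ok:
              ?Int → !Int
                X self-dual
            case retry:
              ?Unit → !Unit
                X self-dual
            case more:
              +{stop,ack,more} → &{stop,ack,more}  (select→offer)
                case stop:
                  X self-dual
                case ack:
                  end self-dual
                case more:
                  X self-dual
        case ok:
          ?Str → !Str
            ?Unit → !Unit
              X self-dual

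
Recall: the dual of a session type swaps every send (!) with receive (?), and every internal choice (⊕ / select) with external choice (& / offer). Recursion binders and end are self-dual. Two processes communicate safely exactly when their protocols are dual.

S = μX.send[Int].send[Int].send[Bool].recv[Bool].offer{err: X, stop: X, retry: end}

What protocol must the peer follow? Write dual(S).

μX ↦ μX  (rec unchanged)
  send[Int] ↦ recv[Int]
    send[Int] ↦ recv[Int]
      send[Bool] ↦ recv[Bool]
        recv[Bool] ↦ send[Bool]
          offer{err,stop,retry} ↦ select{err,stop,retry}  (offer→select)
            case err:
              dual(X) = X
            case stop:
              dual(X) = X
            case retry:
              dual(end) = end

μX.recv[Int].recv[Int].recv[Bool].send[Bool].select{err: X, stop: X, retry: end}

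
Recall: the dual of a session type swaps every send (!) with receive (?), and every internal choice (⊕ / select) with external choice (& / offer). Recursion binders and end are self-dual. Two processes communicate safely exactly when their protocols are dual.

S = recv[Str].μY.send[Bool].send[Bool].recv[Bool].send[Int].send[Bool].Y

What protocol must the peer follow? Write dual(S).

send[Str].μY.recv[Bool].recv[Bool].send[Bool].recv[Int].recv[Bool].Y

recv[Str] ↦ send[Str]
  μY ↦ μY  (μ self-dual)
    send[Bool] ↦ recv[Bool]
      send[Bool] ↦ recv[Bool]
        recv[Bool] ↦ send[Bool]
          send[Int] ↦ recv[Int]
            send[Bool] ↦ recv[Bool]
              Y self-dual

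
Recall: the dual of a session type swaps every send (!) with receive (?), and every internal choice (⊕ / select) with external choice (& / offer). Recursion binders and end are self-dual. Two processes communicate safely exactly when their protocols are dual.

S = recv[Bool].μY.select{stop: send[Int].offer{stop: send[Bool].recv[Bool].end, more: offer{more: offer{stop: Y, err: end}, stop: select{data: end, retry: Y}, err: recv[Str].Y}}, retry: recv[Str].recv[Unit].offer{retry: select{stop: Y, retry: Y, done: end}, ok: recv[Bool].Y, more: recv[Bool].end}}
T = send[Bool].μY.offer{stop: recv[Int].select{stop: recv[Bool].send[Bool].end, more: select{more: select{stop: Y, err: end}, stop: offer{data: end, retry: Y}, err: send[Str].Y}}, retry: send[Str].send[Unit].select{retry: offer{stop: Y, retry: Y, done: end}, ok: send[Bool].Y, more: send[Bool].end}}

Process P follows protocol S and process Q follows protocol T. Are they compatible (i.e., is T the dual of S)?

recv[Bool] vs send[Bool]  match
  μY vs μY  match (rec unchanged)
    select{stop,retry} vs offer{stop,retry}  match same labels
      [stop]
        send[Int] vs recv[Int]  match
          offer{stop,more} vs select{stop,more}  match same labels
            [stop]
              send[Bool] vs recv[Bool]  match
                recv[Bool] vs send[Bool]  match
                  end vs end  match
            [more]
              offer{more,stop,err} vs select{more,stop,err}  match same labels
                [more]
                  offer{stop,err} vs select{stop,err}  match same labels
                    [stop]
                      Y vs Y  match
                    [err]
                      end vs end  match
                [stop]
                  select{data,retry} vs offer{data,retry}  match same labels
                    [data]
                      end vs end  match
                    [retry]
                      Y vs Y  match
                [err]
                  recv[Str] vs send[Str]  match
                    Y vs Y  match
      [retry]
        recv[Str] vs send[Str]  match
          recv[Unit] vs send[Unit]  match
            offer{retry,ok,more} vs select{retry,ok,more}  match same labels
              [retry]
                select{stop,retry,done} vs offer{stop,retry,done}  match same labels
                  [stop]
                    Y vs Y  match
                  [retry]
                    Y vs Y  match
                  [done]
                    end vs end  match
              [ok]
                recv[Bool] vs send[Bool]  match
                  Y vs Y  match
              [more]
                recv[Bool] vs send[Bool]  match
                  end vs end  match

YES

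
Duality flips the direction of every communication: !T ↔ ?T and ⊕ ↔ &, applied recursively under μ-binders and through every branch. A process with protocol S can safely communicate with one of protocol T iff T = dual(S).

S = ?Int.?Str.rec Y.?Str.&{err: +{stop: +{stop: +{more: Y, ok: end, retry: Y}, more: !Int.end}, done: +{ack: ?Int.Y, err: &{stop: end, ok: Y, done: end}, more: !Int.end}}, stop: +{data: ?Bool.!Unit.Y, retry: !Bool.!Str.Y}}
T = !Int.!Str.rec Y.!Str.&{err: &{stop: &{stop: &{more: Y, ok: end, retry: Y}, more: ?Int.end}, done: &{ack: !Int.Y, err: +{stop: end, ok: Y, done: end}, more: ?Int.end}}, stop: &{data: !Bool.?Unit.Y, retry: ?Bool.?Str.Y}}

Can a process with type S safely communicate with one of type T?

NO

?Int vs !Int  ok
  ?Str vs !Str  ok
    rec Y vs rec Y  ok (binder kept)
      ?Str vs !Str  ok
        &{err,stop} vs &{err,stop}  ✗ choice polarity not flipped — not dual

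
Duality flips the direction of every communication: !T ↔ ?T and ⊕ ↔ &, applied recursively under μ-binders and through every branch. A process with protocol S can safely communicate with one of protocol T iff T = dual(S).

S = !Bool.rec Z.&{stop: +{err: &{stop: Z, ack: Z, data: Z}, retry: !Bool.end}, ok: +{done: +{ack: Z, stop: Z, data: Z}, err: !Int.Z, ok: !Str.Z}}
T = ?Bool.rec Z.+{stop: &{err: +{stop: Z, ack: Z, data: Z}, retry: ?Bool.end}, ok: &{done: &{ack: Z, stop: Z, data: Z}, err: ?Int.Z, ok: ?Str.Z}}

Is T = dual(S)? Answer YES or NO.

YES

!Bool | ?Bool  ok
  rec Z | rec Z  ok (rec unchanged)
    &{stop,ok} | +{stop,ok}  ok labels match
      case stop:
        +{err,retry} | &{err,retry}  ok labels match
          case err:
            &{stop,ack,data} | +{stop,ack,data}  ok labels match
              case stop:
                Z | Z  ok
              case ack:
                Z | Z  ok
              case data:
                Z | Z  ok
          case retry:
            !Bool | ?Bool  ok
              end | end  ok
      case ok:
        +{done,err,ok} | &{done,err,ok}  ok labels match
          case done:
            +{ack,stop,data} | &{ack,stop,data}  ok labels match
              case ack:
                Z | Z  ok
              case stop:
                Z | Z  ok
              case data:
                Z | Z  ok
          case err:
            !Int | ?Int  ok
              Z | Z  ok
          case ok:
            !Str | ?Str  ok
              Z | Z  ok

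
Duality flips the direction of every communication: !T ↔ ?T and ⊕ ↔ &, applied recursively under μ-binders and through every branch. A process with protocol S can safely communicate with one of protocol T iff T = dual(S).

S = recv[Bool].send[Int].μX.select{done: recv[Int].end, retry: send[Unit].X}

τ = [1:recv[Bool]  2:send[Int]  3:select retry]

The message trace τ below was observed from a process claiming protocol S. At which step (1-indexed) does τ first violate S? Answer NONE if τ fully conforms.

step 1: recv[Bool]  ok  now at send[Int].μX.…
step 2: send[Int]  ok  now at μX.…
step 3: select retry  ok  now at send[Unit].μX.…
trace exhausted — no violation

NONE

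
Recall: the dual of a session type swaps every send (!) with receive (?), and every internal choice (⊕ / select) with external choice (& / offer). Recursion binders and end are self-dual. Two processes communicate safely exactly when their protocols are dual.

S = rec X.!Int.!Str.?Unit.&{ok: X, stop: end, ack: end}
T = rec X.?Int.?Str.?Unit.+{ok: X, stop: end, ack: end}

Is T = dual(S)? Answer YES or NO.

rec X | rec X  ok (rec unchanged)
  !Int | ?Int  ok
    !Str | ?Str  ok
      ?Unit | ?Unit  ✗ same direction on both sides — not dual

NO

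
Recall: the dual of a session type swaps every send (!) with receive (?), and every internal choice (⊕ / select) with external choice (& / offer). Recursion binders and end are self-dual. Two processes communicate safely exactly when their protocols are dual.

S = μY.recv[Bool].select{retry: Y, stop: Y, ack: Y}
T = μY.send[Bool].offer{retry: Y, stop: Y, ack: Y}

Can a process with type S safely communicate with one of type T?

μY vs μY  ok (rec unchanged)
  recv[Bool] vs send[Bool]  ok
    select{retry,stop,ack} vs offer{retry,stop,ack}  ok label sets agree
      case retry:
        Y vs Y  ok
      case stop:
        Y vs Y  ok
      case ack:
        Y vs Y  ok

YES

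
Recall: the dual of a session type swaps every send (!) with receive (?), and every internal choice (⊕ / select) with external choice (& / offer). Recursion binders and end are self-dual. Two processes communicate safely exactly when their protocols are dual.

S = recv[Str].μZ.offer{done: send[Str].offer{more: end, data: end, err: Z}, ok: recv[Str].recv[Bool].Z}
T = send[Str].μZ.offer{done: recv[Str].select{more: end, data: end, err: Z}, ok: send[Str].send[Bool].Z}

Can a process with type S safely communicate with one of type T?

recv[Str] vs send[Str]  ✓
  μZ vs μZ  ✓ (binder kept)
    offer{done,ok} vs offer{done,ok}  ✗ choice polarity not flipped — not dual

NO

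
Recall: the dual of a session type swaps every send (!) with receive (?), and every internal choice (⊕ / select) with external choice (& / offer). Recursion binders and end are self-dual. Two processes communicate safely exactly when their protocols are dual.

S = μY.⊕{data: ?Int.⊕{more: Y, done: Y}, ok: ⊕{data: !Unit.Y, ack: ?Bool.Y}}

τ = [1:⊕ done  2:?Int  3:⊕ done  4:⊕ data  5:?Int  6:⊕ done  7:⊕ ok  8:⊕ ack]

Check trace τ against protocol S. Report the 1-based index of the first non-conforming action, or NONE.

step 1: got ⊕ done, protocol expects ⊕ data or ⊕ ok  ✗

1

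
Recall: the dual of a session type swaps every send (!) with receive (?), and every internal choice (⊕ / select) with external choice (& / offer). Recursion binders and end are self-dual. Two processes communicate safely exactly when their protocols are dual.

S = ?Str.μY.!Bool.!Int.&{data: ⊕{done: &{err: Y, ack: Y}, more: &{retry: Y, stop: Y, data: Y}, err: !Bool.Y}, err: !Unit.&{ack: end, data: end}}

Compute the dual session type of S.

?Str ↦ !Str
  μY ↦ μY  (binder kept)
    !Bool ↦ ?Bool
      !Int ↦ ?Int
        &{data,err} ↦ ⊕{data,err}  (external→internal)
          [data]
            ⊕{done,more,err} ↦ &{done,more,err}  (internal→external)
              [done]
                &{err,ack} ↦ ⊕{err,ack}  (external→internal)
                  [err]
                    dual(Y) = Y
                  [ack]
                    dual(Y) = Y
              [more]
                &{retry,stop,data} ↦ ⊕{retry,stop,data}  (external→internal)
                  [retry]
                    dual(Y) = Y
                  [stop]
                    dual(Y) = Y
                  [data]
                    dual(Y) = Y
              [err]
                !Bool ↦ ?Bool
                  dual(Y) = Y
          [err]
            !Unit ↦ ?Unit
              &{ack,data} ↦ ⊕{ack,data}  (external→internal)
                [ack]
                  dual(end) = end
                [data]
                  dual(end) = end

!Str.μY.?Bool.?Int.⊕{data: &{done: ⊕{err: Y, ack: Y}, more: ⊕{retry: Y, stop: Y, data: Y}, err: ?Bool.Y}, err: ?Unit.⊕{ack: end, data: end}}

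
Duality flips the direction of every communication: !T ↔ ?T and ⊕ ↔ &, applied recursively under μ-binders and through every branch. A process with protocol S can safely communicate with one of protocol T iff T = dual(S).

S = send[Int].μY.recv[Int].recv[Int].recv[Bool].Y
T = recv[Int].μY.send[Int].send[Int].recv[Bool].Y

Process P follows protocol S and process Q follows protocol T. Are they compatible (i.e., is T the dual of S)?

send[Int] vs recv[Int]  ✓
  μY vs μY  ✓ (μ self-dual)
    recv[Int] vs send[Int]  ✓
      recv[Int] vs send[Int]  ✓
        recv[Bool] vs recv[Bool]  ✗ same direction on both sides — not dual

NO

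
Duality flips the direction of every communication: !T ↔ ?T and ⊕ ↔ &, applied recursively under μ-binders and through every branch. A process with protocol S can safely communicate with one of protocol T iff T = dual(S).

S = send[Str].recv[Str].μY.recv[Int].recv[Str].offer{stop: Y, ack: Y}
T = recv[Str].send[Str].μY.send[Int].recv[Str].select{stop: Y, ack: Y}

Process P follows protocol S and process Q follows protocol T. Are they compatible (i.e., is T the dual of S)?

NO

send[Str] ‖ recv[Str]  ok
  recv[Str] ‖ send[Str]  ok
    μY ‖ μY  ok (μ self-dual)
      recv[Int] ‖ send[Int]  ok
        recv[Str] ‖ recv[Str]  ✗ same direction on both sides — not dual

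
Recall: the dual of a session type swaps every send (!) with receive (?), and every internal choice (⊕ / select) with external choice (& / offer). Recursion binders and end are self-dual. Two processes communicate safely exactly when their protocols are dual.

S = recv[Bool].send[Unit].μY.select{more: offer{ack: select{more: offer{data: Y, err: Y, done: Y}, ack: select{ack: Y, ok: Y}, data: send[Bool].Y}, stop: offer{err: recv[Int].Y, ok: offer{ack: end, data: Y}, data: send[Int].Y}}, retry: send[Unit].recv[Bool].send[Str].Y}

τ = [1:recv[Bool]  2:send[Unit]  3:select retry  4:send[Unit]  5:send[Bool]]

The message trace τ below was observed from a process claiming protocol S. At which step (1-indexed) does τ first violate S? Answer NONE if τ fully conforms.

5

@1 recv[Bool]  match  residual = send[Unit].μY.…
@2 send[Unit]  match  residual = μY.…
@3 select retry  match  residual = send[Unit].recv[Bool].send[Str].μY.…
@4 send[Unit]  match  residual = recv[Bool].send[Str].μY.…
@5 got send[Bool], protocol expects recv[Bool]  ✗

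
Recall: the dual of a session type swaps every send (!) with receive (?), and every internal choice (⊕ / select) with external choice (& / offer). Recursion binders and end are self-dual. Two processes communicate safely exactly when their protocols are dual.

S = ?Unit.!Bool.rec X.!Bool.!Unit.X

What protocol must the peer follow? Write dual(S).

!Unit.?Bool.rec X.?Bool.?Unit.X

?Unit ↦ !Unit
  !Bool ↦ ?Bool
    rec X ↦ rec X  (binder kept)
      !Bool ↦ ?Bool
        !Unit ↦ ?Unit
          dual(X) = X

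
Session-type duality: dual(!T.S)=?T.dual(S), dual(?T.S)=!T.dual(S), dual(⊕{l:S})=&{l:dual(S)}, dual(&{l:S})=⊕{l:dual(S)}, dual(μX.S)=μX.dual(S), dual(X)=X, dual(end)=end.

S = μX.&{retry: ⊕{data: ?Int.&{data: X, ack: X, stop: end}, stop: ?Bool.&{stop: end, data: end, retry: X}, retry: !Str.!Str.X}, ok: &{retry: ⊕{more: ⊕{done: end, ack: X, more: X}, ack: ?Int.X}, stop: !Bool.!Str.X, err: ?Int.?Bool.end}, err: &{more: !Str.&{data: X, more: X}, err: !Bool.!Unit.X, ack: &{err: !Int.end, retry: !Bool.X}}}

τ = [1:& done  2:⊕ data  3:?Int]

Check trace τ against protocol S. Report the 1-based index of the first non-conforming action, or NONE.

[1] got & done, protocol expects & retry or & ok or & err  ✗

1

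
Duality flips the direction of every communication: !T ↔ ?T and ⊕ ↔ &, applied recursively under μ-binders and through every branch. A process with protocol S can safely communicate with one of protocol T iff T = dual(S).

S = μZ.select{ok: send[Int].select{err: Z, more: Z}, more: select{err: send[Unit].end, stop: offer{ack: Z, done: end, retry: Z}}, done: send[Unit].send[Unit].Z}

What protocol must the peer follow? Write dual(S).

μZ.offer{ok: recv[Int].offer{err: Z, more: Z}, more: offer{err: recv[Unit].end, stop: select{ack: Z, done: end, retry: Z}}, done: recv[Unit].recv[Unit].Z}

μZ → μZ  (rec unchanged)
  select{ok,more,done} → offer{ok,more,done}  (internal→external)
    [ok]
      send[Int] → recv[Int]
        select{err,more} → offer{err,more}  (internal→external)
          [err]
            Z self-dual
          [more]
            Z self-dual
    [more]
      select{err,stop} → offer{err,stop}  (internal→external)
        [err]
          send[Unit] → recv[Unit]
            end self-dual
        [stop]
          offer{ack,done,retry} → select{ack,done,retry}  (offer→select)
            [ack]
              Z self-dual
            [done]
              end self-dual
            [retry]
              Z self-dual
    [done]
      send[Unit] → recv[Unit]
        send[Unit] → recv[Unit]
          Z self-dual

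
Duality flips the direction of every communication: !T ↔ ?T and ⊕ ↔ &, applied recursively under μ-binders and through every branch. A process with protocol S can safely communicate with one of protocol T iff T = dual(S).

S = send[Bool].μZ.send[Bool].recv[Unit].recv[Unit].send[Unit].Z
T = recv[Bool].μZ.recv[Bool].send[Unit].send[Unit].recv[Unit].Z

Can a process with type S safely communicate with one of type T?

send[Bool] | recv[Bool]  ✓
  μZ | μZ  ✓ (binder kept)
    send[Bool] | recv[Bool]  ✓
      recv[Unit] | send[Unit]  ✓
        recv[Unit] | send[Unit]  ✓
          send[Unit] | recv[Unit]  ✓
            Z | Z  ✓

YES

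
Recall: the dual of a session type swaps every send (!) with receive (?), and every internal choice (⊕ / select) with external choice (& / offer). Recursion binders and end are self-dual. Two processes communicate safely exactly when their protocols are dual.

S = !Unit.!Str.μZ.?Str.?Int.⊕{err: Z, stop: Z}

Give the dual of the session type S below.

?Unit.?Str.μZ.!Str.!Int.&{err: Z, stop: Z}

!Unit → ?Unit
  !Str → ?Str
    μZ → μZ  (rec unchanged)
      ?Str → !Str
        ?Int → !Int
          ⊕{err,stop} → &{err,stop}  (⊕→&)
            • err:
              dual(Z) = Z
            • stop:
              dual(Z) = Z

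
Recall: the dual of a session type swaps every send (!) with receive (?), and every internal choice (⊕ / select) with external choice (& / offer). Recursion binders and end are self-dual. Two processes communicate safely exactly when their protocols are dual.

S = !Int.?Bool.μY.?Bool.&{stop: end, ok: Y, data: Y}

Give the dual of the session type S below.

?Int.!Bool.μY.!Bool.⊕{stop: end, ok: Y, data: Y}

!Int ↦ ?Int
  ?Bool ↦ !Bool
    μY ↦ μY  (rec unchanged)
      ?Bool ↦ !Bool
        &{stop,ok,data} ↦ ⊕{stop,ok,data}  (offer→select)
          [stop]
            dual(end) = end
          [ok]
            dual(Y) = Y
          [data]
            dual(Y) = Y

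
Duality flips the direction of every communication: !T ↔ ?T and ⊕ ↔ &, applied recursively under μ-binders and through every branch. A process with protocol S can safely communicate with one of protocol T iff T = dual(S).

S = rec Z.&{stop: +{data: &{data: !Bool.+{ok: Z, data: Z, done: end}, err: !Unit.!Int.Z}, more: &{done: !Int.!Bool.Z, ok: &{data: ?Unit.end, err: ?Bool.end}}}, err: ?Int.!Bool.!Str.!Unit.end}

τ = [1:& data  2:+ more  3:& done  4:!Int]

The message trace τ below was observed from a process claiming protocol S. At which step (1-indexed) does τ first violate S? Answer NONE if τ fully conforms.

[1] got & data, protocol expects & stop or & err  ✗

1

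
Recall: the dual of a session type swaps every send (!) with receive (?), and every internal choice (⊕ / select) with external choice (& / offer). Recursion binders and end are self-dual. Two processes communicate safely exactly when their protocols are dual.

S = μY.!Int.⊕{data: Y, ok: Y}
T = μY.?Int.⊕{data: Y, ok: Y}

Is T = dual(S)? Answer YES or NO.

NO

μY | μY  ✓ (binder kept)
  !Int | ?Int  ✓
    ⊕{data,ok} | ⊕{data,ok}  ✗ choice polarity not flipped — not dual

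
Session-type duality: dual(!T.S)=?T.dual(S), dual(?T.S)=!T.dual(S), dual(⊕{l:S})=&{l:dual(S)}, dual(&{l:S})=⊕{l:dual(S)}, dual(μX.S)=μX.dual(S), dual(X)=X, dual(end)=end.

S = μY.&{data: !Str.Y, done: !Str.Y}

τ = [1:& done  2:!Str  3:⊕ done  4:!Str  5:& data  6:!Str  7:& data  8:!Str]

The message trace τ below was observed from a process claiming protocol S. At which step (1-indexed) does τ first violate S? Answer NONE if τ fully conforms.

[1] & done  ✓  cont: !Str.μY.…
[2] !Str  ✓  cont: μY.…
[3] got ⊕ done, protocol expects & data or & done  ✗

3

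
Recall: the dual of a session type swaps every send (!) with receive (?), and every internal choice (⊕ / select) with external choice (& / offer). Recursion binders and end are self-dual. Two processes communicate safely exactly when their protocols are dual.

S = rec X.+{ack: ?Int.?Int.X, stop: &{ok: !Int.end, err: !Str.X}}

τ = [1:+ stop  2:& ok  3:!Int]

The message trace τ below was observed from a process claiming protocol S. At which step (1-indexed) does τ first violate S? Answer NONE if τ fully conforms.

NONE

step 1: + stop  ok  now at &{ok: !Int.end, err: !Str.rec X.…}
step 2: & ok  ok  now at !Int.end
step 3: !Int  ok  now at end
τ conforms to S (length 3)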